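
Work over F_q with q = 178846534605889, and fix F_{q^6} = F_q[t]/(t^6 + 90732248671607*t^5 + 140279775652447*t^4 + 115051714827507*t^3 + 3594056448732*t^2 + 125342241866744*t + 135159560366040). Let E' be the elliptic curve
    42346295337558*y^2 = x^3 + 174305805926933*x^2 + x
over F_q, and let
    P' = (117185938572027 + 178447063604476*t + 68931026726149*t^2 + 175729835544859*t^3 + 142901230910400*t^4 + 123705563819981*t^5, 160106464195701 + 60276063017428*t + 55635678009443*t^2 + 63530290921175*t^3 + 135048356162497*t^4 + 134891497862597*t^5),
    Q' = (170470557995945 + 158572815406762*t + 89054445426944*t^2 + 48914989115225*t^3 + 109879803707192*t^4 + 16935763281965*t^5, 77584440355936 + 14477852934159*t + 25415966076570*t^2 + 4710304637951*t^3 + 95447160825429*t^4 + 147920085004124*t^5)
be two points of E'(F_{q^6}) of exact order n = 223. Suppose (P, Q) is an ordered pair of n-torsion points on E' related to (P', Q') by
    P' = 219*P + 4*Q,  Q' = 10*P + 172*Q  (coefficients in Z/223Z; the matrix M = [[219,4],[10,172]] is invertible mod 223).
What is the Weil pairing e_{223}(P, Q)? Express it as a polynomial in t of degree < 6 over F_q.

Under M = [[219,4],[10,172]] in GL_2(Z/223), e_{223}(P',Q') = e_{223}(P,Q)^(219*172-4*10 mod 223).
det M = 219*172 - 4*10 = 37628 = 164 (mod 223); 164^{-1} = 34 (mod 223).
(x,y)|->(25380626888349x+43890710059351,25380626888349y) sends E' to y^2=x^3+967751723194.
Double-and-add over 11011111: 8-1 doublings, 7-1 additions; each step l_{T,T}/v_{2T} or l_{T,P'}/v at Q'+S for random S.
e_{223}(P',Q') = 18931963247658 + 39369724211791*t + 170778519046545*t^2 + 136400156299584*t^3 + 115158369274634*t^4 + 75576128513033*t^5.
Finally e_{223}(P,Q) = 115788700223776 + 3102010353006*t + 45617500983920*t^2 + 117293614260803*t^3 + 85899767216086*t^4 + 165232189572882*t^5.

115788700223776 + 3102010353006*t + 45617500983920*t^2 + 117293614260803*t^3 + 85899767216086*t^4 + 165232189572882*t^5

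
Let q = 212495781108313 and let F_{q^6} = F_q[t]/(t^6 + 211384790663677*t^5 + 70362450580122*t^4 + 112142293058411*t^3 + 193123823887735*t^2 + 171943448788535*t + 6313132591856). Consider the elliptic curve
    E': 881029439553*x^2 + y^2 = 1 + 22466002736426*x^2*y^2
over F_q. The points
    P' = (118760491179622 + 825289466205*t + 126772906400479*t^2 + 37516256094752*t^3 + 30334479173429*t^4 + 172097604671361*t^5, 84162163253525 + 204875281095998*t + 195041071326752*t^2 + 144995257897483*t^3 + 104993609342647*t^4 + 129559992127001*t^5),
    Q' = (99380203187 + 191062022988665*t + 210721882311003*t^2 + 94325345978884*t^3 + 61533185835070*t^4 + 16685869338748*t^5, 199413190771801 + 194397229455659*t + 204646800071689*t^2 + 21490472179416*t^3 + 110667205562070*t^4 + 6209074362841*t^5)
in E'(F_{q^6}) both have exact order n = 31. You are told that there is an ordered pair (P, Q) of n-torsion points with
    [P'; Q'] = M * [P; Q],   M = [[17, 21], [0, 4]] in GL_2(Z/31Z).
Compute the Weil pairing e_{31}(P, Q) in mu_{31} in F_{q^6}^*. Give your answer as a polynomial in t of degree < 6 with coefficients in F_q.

4955347355500 + 76845202781050*t + 55885095159475*t^2 + 93866261736804*t^3 + 92834685077104*t^4 + 185950056699965*t^5

Alternating bilinearity on E[31] (values in mu_{31} in F_{212495781108313^6}) gives e(P',Q') = e(P,Q)^det(M).
det(M) mod 31 = 6; its inverse in (Z/31)^* is 26 (check: 6*26 mod 31 = 1).
Map (x,y)_Ed via u=(1+y)/(1-y), v=(1+y)/((1-y)x) to Montgomery A=208644520964381,B=193782959015329; then to (a',b')=(0,192513881187313).
Double-and-add over 11111: 5-1 doublings, 5-1 additions; each step l_{T,T}/v_{2T} or l_{T,P'}/v at Q'+S for random S.
e_{31}(P',Q') = 66484971219035 + 133404334527297*t + 177724262791179*t^2 + 163286369459901*t^3 + 157115641114733*t^4 + 6386101388153*t^5.
Raise to 26: e(P,Q) = 4955347355500 + 76845202781050*t + 55885095159475*t^2 + 93866261736804*t^3 + 92834685077104*t^4 + 185950056699965*t^5 in mu_{31}.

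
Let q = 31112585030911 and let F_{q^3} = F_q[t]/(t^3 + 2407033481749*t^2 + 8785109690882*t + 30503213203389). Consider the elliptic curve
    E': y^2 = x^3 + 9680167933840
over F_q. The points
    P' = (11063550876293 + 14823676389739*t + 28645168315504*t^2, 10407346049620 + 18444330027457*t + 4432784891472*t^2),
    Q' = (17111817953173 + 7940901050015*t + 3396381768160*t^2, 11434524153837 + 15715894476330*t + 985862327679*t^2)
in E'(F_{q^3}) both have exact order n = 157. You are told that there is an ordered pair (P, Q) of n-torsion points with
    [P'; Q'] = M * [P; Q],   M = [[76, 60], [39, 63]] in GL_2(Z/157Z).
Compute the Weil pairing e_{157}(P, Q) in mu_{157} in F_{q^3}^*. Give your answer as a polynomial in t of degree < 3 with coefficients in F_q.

e_{157}(aP+bQ,cP+dQ) = e_{157}(P,Q)^(ad-bc); with (a,b,c,d)=(76,60,39,63) this gives the det-157 law.
So e_{157}(P,Q) = e_{157}(P',Q')^{130}, since 93*130 = 1 mod 157.
Miller loop for e_{157} over F_{31112585030911^3}: bits of 157 = 10011101; 7 double steps + 4 add steps, l/v at each.
Result: e(P',Q') = 24800438924186 + 9666103097349*t + 13481093413671*t^2.
Raise to 130: e(P,Q) = 7810826977246 + 18904713600989*t + 910804229115*t^2 in mu_{157}.

7810826977246 + 18904713600989*t + 910804229115*t^2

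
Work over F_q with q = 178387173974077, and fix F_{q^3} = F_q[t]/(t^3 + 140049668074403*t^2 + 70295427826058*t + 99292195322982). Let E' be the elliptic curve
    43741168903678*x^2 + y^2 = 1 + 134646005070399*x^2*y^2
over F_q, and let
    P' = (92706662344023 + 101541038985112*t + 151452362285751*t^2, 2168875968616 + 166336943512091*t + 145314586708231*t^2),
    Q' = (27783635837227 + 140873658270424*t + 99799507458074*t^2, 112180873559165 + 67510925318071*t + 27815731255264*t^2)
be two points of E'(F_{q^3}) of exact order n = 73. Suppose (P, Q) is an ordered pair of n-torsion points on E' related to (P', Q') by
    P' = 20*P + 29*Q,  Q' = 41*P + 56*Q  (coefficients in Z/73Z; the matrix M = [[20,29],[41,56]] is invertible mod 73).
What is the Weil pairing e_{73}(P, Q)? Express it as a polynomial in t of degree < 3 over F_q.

Since e_{73}(P,P)=e_{73}(Q,Q)=1 and e_{73}(Q,P)=e_{73}(P,Q)^{-1}, expanding e_{73}(20*P + 29*Q,41*P + 56*Q) leaves e(P,Q)^det(M).
Hence e(P,Q) = e(P',Q')^{55} where 55 = 4^{-1} mod 73.
Map (x,y)_Ed via u=(1+y)/(1-y), v=(1+y)/((1-y)x) to Montgomery A=0,B=151293880809796; then to (a',b')=(65976309129454,0).
Miller loop for e_{73} over F_{178387173974077^3}: bits of 73 = 1001001; 6 double steps + 2 add steps, l/v at each.
So e_{73}(P',Q') = 103003242172971 + 102770197916354*t + 169869454331440*t^2.
(103003242172971 + 102770197916354*t + 169869454331440*t^2)^{55} mod (178387173974077,f) = 136612808920701 + 141951371935492*t + 106812133828182*t^2.

136612808920701 + 141951371935492*t + 106812133828182*t^2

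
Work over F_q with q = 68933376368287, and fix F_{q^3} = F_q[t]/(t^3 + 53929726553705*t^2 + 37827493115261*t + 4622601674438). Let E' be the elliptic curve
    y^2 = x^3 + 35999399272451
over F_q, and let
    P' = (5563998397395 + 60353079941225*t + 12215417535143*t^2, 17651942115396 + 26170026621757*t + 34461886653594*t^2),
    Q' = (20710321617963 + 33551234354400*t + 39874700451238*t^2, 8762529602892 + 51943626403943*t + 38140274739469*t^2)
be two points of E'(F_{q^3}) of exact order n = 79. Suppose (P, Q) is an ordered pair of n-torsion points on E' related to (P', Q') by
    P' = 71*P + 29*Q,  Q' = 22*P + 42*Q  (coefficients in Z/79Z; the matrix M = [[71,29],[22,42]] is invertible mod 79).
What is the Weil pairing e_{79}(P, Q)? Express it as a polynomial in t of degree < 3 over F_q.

4987006995658 + 59436826659347*t + 17294205837355*t^2

The 79-Weil pairing on E[79] over F_{68933376368287} is alternating-bilinear: e_{79}(P',Q') = e_{79}(P,Q)^det(M).
det M = 71*42 - 29*22 = 2344 = 53 (mod 79); 53^{-1} = 3 (mod 79).
Miller loop for e_{79} over F_{68933376368287^3}: bits of 79 = 1001111; 6 double steps + 4 add steps, l/v at each.
So e_{79}(P',Q') = 12232467591214 + 51529638313930*t + 56143205982948*t^2.
Hence e(P,Q) = 4987006995658 + 59436826659347*t + 17294205837355*t^2 in F_{68933376368287^3}^*.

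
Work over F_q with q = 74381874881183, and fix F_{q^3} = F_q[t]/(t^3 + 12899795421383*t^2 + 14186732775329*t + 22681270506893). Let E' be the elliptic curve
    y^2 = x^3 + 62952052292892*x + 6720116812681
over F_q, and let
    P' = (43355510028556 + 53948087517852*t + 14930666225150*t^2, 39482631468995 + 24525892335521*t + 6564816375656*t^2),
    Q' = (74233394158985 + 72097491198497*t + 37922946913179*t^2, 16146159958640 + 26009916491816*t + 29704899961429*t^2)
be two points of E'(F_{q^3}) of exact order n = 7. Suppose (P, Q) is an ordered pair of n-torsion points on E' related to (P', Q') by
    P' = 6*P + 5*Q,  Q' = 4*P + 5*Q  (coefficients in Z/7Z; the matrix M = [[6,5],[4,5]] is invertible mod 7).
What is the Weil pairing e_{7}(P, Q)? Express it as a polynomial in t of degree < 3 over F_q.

Alternating bilinearity on E[7] (values in mu_{7} in F_{74381874881183^3}) gives e(P',Q') = e(P,Q)^det(M).
Hence e(P,Q) = e(P',Q')^{5} where 5 = 3^{-1} mod 7.
Run Miller on y^2=x^3+62952052292892*x+6720116812681 over F_{74381874881183}: ladder 111 (3 bits); e = f_P(D_Q)/f_Q(D_P).
e_{7}(P',Q') = 14499250749672 + 48259879253736*t + 56376079675607*t^2.
Hence e(P,Q) = 49948183580249 + 36625594299748*t + 56254650549875*t^2 in F_{74381874881183^3}^*.

49948183580249 + 36625594299748*t + 56254650549875*t^2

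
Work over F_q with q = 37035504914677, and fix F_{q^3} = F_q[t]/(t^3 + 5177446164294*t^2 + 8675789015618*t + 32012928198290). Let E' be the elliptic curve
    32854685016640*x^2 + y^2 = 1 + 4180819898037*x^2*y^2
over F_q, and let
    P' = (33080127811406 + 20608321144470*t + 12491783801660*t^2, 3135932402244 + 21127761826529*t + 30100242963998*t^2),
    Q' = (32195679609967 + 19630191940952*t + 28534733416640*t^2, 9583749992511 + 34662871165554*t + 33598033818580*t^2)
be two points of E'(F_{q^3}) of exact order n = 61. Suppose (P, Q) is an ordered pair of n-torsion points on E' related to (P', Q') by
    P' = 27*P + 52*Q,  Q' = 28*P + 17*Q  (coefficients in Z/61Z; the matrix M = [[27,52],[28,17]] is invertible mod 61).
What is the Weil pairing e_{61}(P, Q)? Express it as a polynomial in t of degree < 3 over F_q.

The 61-Weil pairing on E[61] over F_{37035504914677} is alternating-bilinear: e_{61}(P',Q') = e_{61}(P,Q)^det(M).
det(M) mod 61 = 40; its inverse in (Z/61)^* is 29 (check: 40*29 mod 61 = 1).
Edwards->Montgomery: u=(1+y)/(1-y), v=u/x -> 29743132585484v^2=u^3+u; then x_W=16427342508320u: y^2=x^3+22428036104188*x.
6-bit Miller (111101) on E'/F_{37035504914677} with a'=22428036104188, b'=0: accumulate tangent/chord ratios at Q'+S and P'+S'.
So e_{61}(P',Q') = 5680231157675 + 22152015780701*t + 21569232700454*t^2.
Raise to 29: e(P,Q) = 35969720980472 + 28216107466162*t + 19349271887756*t^2 in mu_{61}.

35969720980472 + 28216107466162*t + 19349271887756*t^2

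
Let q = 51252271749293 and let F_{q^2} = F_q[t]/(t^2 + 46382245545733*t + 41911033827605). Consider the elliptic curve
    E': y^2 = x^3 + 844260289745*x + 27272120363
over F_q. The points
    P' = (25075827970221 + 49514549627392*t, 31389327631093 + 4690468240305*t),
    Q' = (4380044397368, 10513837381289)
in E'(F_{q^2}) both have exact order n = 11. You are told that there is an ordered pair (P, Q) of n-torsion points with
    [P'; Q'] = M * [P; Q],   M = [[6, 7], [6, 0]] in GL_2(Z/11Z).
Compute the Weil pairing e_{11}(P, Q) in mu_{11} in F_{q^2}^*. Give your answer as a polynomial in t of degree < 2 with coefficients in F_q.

40815862064805 + 11851482502490*t

e_{11}(aP+bQ,cP+dQ) = e_{11}(P,Q)^(ad-bc); with (a,b,c,d)=(6,7,6,0) this gives the det-11 law.
det M = 6*0 - 7*6 = -42 = 2 (mod 11); 2^{-1} = 6 (mod 11).
Double-and-add over 1011: 4-1 doublings, 3-1 additions; each step l_{T,T}/v_{2T} or l_{T,P'}/v at Q'+S for random S.
Result: e(P',Q') = 4327184083385 + 2136996287023*t.
(4327184083385 + 2136996287023*t)^{6} mod (51252271749293,f) = 40815862064805 + 11851482502490*t.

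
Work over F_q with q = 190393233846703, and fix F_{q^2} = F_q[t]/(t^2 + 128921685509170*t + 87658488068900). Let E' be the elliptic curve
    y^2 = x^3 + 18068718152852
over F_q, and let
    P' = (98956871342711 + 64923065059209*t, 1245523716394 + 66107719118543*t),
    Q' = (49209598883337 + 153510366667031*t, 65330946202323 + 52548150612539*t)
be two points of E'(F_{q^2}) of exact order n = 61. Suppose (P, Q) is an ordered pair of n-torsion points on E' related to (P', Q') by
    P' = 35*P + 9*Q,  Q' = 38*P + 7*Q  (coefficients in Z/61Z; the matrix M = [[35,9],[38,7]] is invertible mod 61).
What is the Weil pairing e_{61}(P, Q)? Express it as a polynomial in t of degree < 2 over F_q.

176490673424995 + 28866314006559*t

Under M = [[35,9],[38,7]] in GL_2(Z/61), e_{61}(P',Q') = e_{61}(P,Q)^(35*7-9*38 mod 61).
Inverting 25 mod 61: 22. Thus e_{61}(P,Q) = e(P',Q')^{22}.
6-bit Miller (111101) on E'/F_{190393233846703} with a'=0, b'=18068718152852: accumulate tangent/chord ratios at Q'+S and P'+S'.
The quotient is 44157461334711 + 143846550035974*t.
Thus e_{61}(P,Q) = 176490673424995 + 28866314006559*t.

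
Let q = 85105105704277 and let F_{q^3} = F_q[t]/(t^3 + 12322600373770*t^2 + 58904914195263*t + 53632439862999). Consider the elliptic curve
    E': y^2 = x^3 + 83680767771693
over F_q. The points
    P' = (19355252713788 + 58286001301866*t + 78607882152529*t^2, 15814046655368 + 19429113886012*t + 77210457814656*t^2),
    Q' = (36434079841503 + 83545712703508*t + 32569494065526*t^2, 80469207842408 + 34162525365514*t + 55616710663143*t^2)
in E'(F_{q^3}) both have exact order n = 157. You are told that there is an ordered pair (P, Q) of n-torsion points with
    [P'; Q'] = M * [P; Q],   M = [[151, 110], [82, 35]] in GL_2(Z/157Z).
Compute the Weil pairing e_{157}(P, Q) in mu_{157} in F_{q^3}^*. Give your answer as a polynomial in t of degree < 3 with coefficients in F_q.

69670414809635 + 38816321728038*t + 23236385969713*t^2

The 157-Weil pairing on E[157] over F_{85105105704277} is alternating-bilinear: e_{157}(P',Q') = e_{157}(P,Q)^det(M).
Hence e(P,Q) = e(P',Q')^{138} where 138 = 33^{-1} mod 157.
Build f_{157,P'} and f_{157,Q'} via the 8-bit ladder of 157=10011101_2; evaluate at shifted divisors; quotient in F_{85105105704277^3}.
The quotient is 79108614696996 + 50291381722186*t + 43736192118724*t^2.
Finally e_{157}(P,Q) = 69670414809635 + 38816321728038*t + 23236385969713*t^2.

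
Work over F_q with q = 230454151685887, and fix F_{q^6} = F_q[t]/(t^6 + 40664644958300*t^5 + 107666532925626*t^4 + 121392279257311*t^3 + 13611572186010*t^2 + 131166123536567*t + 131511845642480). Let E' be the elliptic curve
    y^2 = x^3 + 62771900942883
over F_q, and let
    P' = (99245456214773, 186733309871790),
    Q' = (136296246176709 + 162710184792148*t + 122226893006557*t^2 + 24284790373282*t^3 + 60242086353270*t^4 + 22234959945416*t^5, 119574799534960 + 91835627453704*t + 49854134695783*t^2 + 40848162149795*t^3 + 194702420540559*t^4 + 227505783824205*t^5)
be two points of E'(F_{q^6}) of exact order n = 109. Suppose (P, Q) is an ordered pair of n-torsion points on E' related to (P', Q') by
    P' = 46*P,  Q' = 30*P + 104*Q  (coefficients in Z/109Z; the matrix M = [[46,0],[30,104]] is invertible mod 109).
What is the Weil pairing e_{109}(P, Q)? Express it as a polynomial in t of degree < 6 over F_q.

191947416339500 + 9364066013915*t + 136959163886342*t^2 + 38553832747671*t^3 + 216886242655700*t^4 + 36099629663438*t^5

e_{109}(aP+bQ,cP+dQ) = e_{109}(P,Q)^(ad-bc); with (a,b,c,d)=(46,0,30,104) this gives the det-109 law.
Inverting 97 mod 109: 9. Thus e_{109}(P,Q) = e(P',Q')^{9}.
Double-and-add over 1101101: 7-1 doublings, 5-1 additions; each step l_{T,T}/v_{2T} or l_{T,P'}/v at Q'+S for random S.
Result: e(P',Q') = 188944867913941 + 132867009254507*t + 5711517309656*t^2 + 72551384539111*t^3 + 5744514862373*t^4 + 121629643074892*t^5.
Hence e(P,Q) = 191947416339500 + 9364066013915*t + 136959163886342*t^2 + 38553832747671*t^3 + 216886242655700*t^4 + 36099629663438*t^5 in F_{230454151685887^6}^*.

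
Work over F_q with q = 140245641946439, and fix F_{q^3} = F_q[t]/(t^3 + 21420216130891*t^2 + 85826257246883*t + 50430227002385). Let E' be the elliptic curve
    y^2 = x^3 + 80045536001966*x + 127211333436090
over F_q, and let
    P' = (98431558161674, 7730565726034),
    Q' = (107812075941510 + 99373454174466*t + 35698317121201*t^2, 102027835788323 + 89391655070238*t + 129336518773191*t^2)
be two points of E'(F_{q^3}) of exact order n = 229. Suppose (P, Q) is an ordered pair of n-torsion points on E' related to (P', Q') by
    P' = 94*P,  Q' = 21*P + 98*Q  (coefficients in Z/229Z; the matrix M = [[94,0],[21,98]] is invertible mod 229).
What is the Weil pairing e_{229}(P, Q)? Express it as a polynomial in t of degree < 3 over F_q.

The 229-Weil pairing on E[229] over F_{140245641946439} is alternating-bilinear: e_{229}(P',Q') = e_{229}(P,Q)^det(M).
det M = 94*98 - 0*21 = 9212 = 52 (mod 229); 52^{-1} = 207 (mod 229).
Build f_{229,P'} and f_{229,Q'} via the 8-bit ladder of 229=11100101_2; evaluate at shifted divisors; quotient in F_{140245641946439^3}.
Result: e(P',Q') = 24211434060236 + 30924514256771*t + 10301641746549*t^2.
Finally e_{229}(P,Q) = 96198890427853 + 136635242309238*t + 41004373402295*t^2.

96198890427853 + 136635242309238*t + 41004373402295*t^2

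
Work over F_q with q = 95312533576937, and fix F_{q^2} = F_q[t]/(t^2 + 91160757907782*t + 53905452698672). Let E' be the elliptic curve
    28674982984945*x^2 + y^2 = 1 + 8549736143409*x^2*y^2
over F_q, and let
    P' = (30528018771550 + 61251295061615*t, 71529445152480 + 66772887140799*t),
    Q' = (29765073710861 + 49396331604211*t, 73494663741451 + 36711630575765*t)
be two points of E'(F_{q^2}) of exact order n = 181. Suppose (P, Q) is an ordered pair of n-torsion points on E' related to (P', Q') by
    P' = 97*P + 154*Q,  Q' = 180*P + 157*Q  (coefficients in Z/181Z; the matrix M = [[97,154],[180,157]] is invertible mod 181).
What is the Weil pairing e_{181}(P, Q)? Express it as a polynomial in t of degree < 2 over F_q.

Alternating bilinearity on E[181] (values in mu_{181} in F_{95312533576937^2}) gives e(P',Q') = e(P,Q)^det(M).
Hence e(P,Q) = e(P',Q')^{90} where 90 = 179^{-1} mod 181.
Map (x,y)_Ed via u=(1+y)/(1-y), v=(1+y)/((1-y)x) to Montgomery A=3064167992977,B=79617922731034; then to (a',b')=(75301834988367,0).
Run Miller on y^2=x^3+75301834988367*x over F_{95312533576937}: ladder 10110101 (8 bits); e = f_P(D_Q)/f_Q(D_P).
e_{181}(P',Q') = 5752376058683 + 84186561256203*t.
(5752376058683 + 84186561256203*t)^{90} mod (95312533576937,f) = 54205367632345 + 16178873456887*t.

54205367632345 + 16178873456887*t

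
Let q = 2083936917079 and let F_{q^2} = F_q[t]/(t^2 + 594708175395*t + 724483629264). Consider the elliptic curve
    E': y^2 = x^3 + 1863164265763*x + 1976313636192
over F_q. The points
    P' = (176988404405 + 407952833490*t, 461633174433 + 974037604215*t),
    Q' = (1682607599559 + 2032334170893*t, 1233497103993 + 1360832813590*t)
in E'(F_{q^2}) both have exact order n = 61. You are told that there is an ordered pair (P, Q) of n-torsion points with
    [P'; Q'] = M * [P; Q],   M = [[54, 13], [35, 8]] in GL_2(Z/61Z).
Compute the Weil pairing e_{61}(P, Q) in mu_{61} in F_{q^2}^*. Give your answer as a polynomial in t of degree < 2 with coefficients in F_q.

e_{61}(aP+bQ,cP+dQ) = e_{61}(P,Q)^(ad-bc); with (a,b,c,d)=(54,13,35,8) this gives the det-61 law.
Inverting 38 mod 61: 53. Thus e_{61}(P,Q) = e(P',Q')^{53}.
Run Miller on y^2=x^3+1863164265763*x+1976313636192 over F_{2083936917079}: ladder 111101 (6 bits); e = f_P(D_Q)/f_Q(D_P).
So e_{61}(P',Q') = 1579986737499 + 137120101256*t.
Hence e(P,Q) = 260310859934 + 99613075862*t in F_{2083936917079^2}^*.

260310859934 + 99613075862*t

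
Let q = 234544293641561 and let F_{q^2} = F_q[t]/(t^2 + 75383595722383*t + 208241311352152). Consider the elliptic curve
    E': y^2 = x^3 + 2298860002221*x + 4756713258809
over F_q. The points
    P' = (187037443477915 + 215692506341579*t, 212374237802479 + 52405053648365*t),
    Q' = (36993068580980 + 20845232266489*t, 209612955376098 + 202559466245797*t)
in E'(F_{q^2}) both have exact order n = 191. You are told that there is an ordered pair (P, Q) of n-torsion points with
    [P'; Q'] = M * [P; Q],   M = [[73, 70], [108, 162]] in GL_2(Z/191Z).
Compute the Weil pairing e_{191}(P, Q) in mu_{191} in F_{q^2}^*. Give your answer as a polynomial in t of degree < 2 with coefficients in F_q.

Since e_{191}(P,P)=e_{191}(Q,Q)=1 and e_{191}(Q,P)=e_{191}(P,Q)^{-1}, expanding e_{191}(73*P + 70*Q,108*P + 162*Q) leaves e(P,Q)^det(M).
det M = 73*162 - 70*108 = 4266 = 64 (mod 191); 64^{-1} = 3 (mod 191).
Double-and-add over 10111111: 8-1 doublings, 7-1 additions; each step l_{T,T}/v_{2T} or l_{T,P'}/v at Q'+S for random S.
The quotient is 130511620255279 + 151092158153830*t.
e_{191}(P,Q) = (130511620255279 + 151092158153830*t)^{3} = 5918148065583 + 698535374806*t.

5918148065583 + 698535374806*t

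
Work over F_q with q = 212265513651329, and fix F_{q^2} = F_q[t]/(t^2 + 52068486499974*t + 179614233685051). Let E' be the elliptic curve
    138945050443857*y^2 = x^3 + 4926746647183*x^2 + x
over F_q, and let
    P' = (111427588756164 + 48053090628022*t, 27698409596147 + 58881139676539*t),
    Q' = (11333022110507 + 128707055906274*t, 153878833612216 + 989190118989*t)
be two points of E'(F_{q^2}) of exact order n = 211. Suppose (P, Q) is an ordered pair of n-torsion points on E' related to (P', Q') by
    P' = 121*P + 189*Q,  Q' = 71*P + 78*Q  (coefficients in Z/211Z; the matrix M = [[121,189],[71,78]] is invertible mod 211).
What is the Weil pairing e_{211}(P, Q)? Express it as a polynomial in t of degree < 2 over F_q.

Since e_{211}(P,P)=e_{211}(Q,Q)=1 and e_{211}(Q,P)=e_{211}(P,Q)^{-1}, expanding e_{211}(121*P + 189*Q,71*P + 78*Q) leaves e(P,Q)^det(M).
So e_{211}(P,Q) = e_{211}(P',Q')^{98}, since 28*98 = 1 mod 211.
Set x_W=97931440406926*u+48096031080239, y_W=97931440406926*v; then E': y_W^2=x_W^3+132367853271620*x_W+38115407027086.
Run Miller on y^2=x^3+132367853271620*x+38115407027086 over F_{212265513651329}: ladder 11010011 (8 bits); e = f_P(D_Q)/f_Q(D_P).
e_{211}(P',Q') = 56510554000667 + 45962977002637*t.
Finally e_{211}(P,Q) = 2463602674913 + 18856101948583*t.

2463602674913 + 18856101948583*t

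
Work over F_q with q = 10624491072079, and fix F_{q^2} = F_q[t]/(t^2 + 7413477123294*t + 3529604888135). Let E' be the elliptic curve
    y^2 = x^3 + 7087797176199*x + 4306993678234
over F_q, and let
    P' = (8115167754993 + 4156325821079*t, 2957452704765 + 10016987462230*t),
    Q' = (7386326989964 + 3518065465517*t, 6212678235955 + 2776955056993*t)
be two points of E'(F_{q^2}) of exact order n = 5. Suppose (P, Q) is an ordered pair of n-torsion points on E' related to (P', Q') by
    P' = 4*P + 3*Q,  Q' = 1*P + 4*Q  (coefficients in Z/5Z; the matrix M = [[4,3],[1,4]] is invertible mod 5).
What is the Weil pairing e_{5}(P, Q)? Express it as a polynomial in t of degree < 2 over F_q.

8558939211092 + 6457327233154*t

Under M = [[4,3],[1,4]] in GL_2(Z/5), e_{5}(P',Q') = e_{5}(P,Q)^(4*4-3*1 mod 5).
Hence e(P,Q) = e(P',Q')^{2} where 2 = 3^{-1} mod 5.
n = 5 = (101)_2 (3 bits, wt 2); accumulate f_{5,P'}(Q'+S)/f_{5,P'}(S) along the 2-step ladder.
f_P(D_Q)/f_Q(D_P) = 9024761302982 + 7196504776726*t.
e_{5}(P,Q) = (9024761302982 + 7196504776726*t)^{2} = 8558939211092 + 6457327233154*t.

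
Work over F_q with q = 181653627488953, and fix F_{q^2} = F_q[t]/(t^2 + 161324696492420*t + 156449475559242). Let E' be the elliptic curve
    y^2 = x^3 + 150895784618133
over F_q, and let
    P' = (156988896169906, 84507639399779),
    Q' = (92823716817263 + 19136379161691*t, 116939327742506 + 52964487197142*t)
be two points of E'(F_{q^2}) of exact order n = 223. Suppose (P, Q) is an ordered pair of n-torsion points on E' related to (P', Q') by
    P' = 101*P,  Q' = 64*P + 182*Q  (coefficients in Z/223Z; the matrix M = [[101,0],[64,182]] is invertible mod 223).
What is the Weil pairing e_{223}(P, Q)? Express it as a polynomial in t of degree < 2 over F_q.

e_{223} is bilinear + alternating on E[223], so e_{223}(101*P, 64*P + 182*Q) = e_{223}(P,Q)^(101*182-0*64).
Hence e(P,Q) = e(P',Q')^{151} where 151 = 96^{-1} mod 223.
Double-and-add over 11011111: 8-1 doublings, 7-1 additions; each step l_{T,T}/v_{2T} or l_{T,P'}/v at Q'+S for random S.
e_{223}(P',Q') = 77408896670386 + 103282120382694*t.
Finally e_{223}(P,Q) = 33315620993734 + 177993691322897*t.

33315620993734 + 177993691322897*t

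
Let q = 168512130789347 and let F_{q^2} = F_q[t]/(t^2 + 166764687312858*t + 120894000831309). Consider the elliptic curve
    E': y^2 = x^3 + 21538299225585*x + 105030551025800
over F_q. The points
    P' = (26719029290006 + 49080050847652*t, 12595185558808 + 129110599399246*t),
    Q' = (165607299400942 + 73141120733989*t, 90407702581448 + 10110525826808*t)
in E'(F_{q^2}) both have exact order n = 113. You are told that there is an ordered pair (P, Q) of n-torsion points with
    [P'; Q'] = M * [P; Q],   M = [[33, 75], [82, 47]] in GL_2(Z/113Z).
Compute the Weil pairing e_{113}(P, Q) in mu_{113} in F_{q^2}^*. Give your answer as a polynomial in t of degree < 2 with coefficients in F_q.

Since e_{113}(P,P)=e_{113}(Q,Q)=1 and e_{113}(Q,P)=e_{113}(P,Q)^{-1}, expanding e_{113}(33*P + 75*Q,82*P + 47*Q) leaves e(P,Q)^det(M).
det M = 33*47 - 75*82 = -4599 = 34 (mod 113); 34^{-1} = 10 (mod 113).
Miller loop for e_{113} over F_{168512130789347^2}: bits of 113 = 1110001; 6 double steps + 3 add steps, l/v at each.
e_{113}(P',Q') = 67944298321470 + 131497070031728*t.
(67944298321470 + 131497070031728*t)^{10} mod (168512130789347,f) = 109095007359499 + 134843036203258*t.

109095007359499 + 134843036203258*t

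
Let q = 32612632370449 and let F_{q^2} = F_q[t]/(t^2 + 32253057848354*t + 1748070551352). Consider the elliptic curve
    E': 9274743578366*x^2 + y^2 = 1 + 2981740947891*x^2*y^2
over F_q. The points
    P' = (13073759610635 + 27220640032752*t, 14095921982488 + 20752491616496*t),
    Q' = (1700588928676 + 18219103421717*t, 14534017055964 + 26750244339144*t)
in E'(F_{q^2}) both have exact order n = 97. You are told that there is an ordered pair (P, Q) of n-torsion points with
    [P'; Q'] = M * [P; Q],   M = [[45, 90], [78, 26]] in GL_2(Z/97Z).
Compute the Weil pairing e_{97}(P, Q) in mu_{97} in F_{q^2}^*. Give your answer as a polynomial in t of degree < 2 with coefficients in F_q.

Under M = [[45,90],[78,26]] in GL_2(Z/97), e_{97}(P',Q') = e_{97}(P,Q)^(45*26-90*78 mod 97).
45*26 - 90*78 = -5850; reduced mod 97: det = 67, inverse 42.
Edwards->Montgomery: u=(1+y)/(1-y), v=u/x -> 31003381049577v^2=u^3+15264721781821u^2+u; then x_W=9726408750231u+7478186149451: y^2=x^3+2417958343479*x+13985015920858.
Double-and-add over 1100001: 7-1 doublings, 3-1 additions; each step l_{T,T}/v_{2T} or l_{T,P'}/v at Q'+S for random S.
Result: e(P',Q') = 2081225844938 + 9129004664137*t.
e_{97}(P,Q) = (2081225844938 + 9129004664137*t)^{42} = 27407593291094 + 15935837106717*t.

27407593291094 + 15935837106717*t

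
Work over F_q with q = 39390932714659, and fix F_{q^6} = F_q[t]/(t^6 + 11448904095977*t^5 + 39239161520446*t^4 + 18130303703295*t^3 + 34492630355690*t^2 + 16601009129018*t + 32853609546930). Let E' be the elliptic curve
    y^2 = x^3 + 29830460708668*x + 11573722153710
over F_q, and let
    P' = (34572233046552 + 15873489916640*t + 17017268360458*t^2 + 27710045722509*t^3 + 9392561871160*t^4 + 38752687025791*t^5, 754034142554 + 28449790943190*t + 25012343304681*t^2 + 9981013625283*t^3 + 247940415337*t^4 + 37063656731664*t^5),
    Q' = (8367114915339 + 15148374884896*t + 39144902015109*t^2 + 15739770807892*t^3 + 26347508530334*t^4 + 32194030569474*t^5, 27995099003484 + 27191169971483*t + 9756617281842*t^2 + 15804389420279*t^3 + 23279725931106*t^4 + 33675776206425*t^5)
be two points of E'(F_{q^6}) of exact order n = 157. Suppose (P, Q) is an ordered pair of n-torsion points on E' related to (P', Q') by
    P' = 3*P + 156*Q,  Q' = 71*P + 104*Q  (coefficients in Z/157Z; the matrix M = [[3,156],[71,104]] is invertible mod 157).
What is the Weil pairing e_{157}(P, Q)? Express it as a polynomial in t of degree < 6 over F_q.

Since e_{157}(P,P)=e_{157}(Q,Q)=1 and e_{157}(Q,P)=e_{157}(P,Q)^{-1}, expanding e_{157}(3*P + 156*Q,71*P + 104*Q) leaves e(P,Q)^det(M).
So e_{157}(P,Q) = e_{157}(P',Q')^{66}, since 69*66 = 1 mod 157.
n = 157 = (10011101)_2 (8 bits, wt 5); accumulate f_{157,P'}(Q'+S)/f_{157,P'}(S) along the 7-step ladder.
Result: e(P',Q') = 32606396621807 + 16513716683055*t + 12447218484583*t^2 + 2989009321046*t^3 + 16463927394202*t^4 + 7702898102780*t^5.
Thus e_{157}(P,Q) = 19360717768772 + 7220226067874*t + 1601230530720*t^2 + 20256788722120*t^3 + 31716683506580*t^4 + 16154316751467*t^5.

19360717768772 + 7220226067874*t + 1601230530720*t^2 + 20256788722120*t^3 + 31716683506580*t^4 + 16154316751467*t^5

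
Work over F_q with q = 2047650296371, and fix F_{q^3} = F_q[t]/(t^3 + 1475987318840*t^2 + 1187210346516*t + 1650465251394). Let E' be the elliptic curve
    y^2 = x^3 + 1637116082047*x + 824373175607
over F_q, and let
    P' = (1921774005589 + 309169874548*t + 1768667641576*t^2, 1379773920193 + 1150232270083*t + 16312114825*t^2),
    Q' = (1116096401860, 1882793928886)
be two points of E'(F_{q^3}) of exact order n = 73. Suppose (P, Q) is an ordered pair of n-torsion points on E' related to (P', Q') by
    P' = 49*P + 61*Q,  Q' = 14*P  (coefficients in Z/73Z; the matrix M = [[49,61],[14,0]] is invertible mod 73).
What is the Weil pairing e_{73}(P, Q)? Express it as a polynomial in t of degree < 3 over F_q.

919664557020 + 547312971049*t + 1739505901401*t^2

e_{73} is bilinear + alternating on E[73], so e_{73}(49*P + 61*Q, 14*P) = e_{73}(P,Q)^(49*0-61*14).
So e_{73}(P,Q) = e_{73}(P',Q')^{10}, since 22*10 = 1 mod 73.
n = 73 = (1001001)_2 (7 bits, wt 3); accumulate f_{73,P'}(Q'+S)/f_{73,P'}(S) along the 6-step ladder.
Miller gives e_{73}(P',Q') = 1017205277222 + 1401634081684*t + 722644142763*t^2 in F_{2047650296371^3}.
e_{73}(P,Q) = (1017205277222 + 1401634081684*t + 722644142763*t^2)^{10} = 919664557020 + 547312971049*t + 1739505901401*t^2.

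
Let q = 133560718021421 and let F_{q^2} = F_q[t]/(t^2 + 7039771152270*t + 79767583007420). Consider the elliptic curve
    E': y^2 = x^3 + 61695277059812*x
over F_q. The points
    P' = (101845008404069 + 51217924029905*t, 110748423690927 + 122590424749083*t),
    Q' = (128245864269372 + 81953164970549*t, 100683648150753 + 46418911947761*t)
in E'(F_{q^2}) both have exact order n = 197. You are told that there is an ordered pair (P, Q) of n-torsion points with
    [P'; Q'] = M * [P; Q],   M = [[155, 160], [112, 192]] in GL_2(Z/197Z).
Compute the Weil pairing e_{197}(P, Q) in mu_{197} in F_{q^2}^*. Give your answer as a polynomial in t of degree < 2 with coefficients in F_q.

6179127266269 + 6745303309100*t

The 197-Weil pairing on E[197] over F_{133560718021421} is alternating-bilinear: e_{197}(P',Q') = e_{197}(P,Q)^det(M).
155*192 - 160*112 = 11840; reduced mod 197: det = 20, inverse 69.
Build f_{197,P'} and f_{197,Q'} via the 8-bit ladder of 197=11000101_2; evaluate at shifted divisors; quotient in F_{133560718021421^2}.
f_P(D_Q)/f_Q(D_P) = 127078784608460 + 27702801046030*t.
Hence e(P,Q) = 6179127266269 + 6745303309100*t in F_{133560718021421^2}^*.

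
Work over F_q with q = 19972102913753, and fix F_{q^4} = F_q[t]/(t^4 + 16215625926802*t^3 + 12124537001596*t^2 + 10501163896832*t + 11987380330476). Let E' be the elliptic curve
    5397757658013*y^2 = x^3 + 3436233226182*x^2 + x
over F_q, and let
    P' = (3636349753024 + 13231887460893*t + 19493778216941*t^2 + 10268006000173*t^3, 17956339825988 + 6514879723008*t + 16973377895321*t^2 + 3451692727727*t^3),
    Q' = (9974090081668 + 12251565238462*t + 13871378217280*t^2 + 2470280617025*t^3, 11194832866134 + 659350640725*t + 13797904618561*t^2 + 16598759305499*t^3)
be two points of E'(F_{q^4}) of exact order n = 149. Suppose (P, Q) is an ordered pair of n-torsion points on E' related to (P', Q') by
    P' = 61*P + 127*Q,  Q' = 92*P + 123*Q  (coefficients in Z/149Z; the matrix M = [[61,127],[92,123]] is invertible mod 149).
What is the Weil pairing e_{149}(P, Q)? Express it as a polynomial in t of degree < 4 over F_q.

Alternating bilinearity on E[149] (values in mu_{149} in F_{19972102913753^4}) gives e(P',Q') = e(P,Q)^det(M).
61*123 - 127*92 = -4181; reduced mod 149: det = 140, inverse 33.
Set x_W=8312896205795*u+5959806108938, y_W=8312896205795*v; then E': y_W^2=x_W^3+17310306867529*x_W+15311298375767.
8-bit Miller (10010101) on E'/F_{19972102913753} with a'=17310306867529, b'=15311298375767: accumulate tangent/chord ratios at Q'+S and P'+S'.
The quotient is 17740581370316 + 778117641509*t + 7937713789897*t^2 + 11117706895173*t^3.
(17740581370316 + 778117641509*t + 7937713789897*t^2 + 11117706895173*t^3)^{33} mod (19972102913753,f) = 17899736884466 + 18600238028886*t + 14362371764483*t^2 + 3664546038689*t^3.

17899736884466 + 18600238028886*t + 14362371764483*t^2 + 3664546038689*t^3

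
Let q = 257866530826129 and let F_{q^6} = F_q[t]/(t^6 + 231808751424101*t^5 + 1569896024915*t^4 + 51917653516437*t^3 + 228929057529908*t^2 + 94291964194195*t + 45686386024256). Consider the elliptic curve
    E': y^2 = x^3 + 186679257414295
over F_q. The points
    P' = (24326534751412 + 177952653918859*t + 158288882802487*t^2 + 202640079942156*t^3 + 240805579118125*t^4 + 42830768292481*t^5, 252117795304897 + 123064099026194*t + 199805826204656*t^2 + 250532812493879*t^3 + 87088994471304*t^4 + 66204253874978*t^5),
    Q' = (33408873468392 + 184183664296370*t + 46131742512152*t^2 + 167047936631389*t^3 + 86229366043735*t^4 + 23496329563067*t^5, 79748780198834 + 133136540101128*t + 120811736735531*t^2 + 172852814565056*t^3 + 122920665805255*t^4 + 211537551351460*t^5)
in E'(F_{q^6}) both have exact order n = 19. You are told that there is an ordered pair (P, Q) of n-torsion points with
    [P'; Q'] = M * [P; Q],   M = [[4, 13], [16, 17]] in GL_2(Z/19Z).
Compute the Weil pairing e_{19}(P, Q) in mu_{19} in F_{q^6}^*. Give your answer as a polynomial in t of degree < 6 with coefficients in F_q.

Alternating bilinearity on E[19] (values in mu_{19} in F_{257866530826129^6}) gives e(P',Q') = e(P,Q)^det(M).
Hence e(P,Q) = e(P',Q')^{8} where 8 = 12^{-1} mod 19.
Double-and-add over 10011: 5-1 doublings, 3-1 additions; each step l_{T,T}/v_{2T} or l_{T,P'}/v at Q'+S for random S.
f_P(D_Q)/f_Q(D_P) = 8270930825839 + 67254490500884*t + 7303811936904*t^2 + 139390710701661*t^3 + 206748196184705*t^4 + 172814135352979*t^5.
Raise to 8: e(P,Q) = 66636582687358 + 84219303617097*t + 182451771492267*t^2 + 49133228701214*t^3 + 163939108971875*t^4 + 72646688535186*t^5 in mu_{19}.

66636582687358 + 84219303617097*t + 182451771492267*t^2 + 49133228701214*t^3 + 163939108971875*t^4 + 72646688535186*t^5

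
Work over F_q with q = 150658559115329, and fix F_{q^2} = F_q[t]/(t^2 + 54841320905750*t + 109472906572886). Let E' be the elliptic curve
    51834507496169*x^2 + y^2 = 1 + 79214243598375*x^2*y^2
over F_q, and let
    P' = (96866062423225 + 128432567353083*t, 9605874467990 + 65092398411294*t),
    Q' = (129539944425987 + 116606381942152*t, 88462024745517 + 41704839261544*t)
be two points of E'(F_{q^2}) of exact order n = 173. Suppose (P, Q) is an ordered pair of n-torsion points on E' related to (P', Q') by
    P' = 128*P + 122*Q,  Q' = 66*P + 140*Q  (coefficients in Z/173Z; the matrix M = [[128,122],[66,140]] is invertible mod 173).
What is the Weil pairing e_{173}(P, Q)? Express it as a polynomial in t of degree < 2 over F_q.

67894075153327 + 53561379019007*t

Under M = [[128,122],[66,140]] in GL_2(Z/173), e_{173}(P',Q') = e_{173}(P,Q)^(128*140-122*66 mod 173).
Hence e(P,Q) = e(P',Q')^{99} where 99 = 7^{-1} mod 173.
Edwards a_E,d_E -> Montgomery A=136433137700200,B=97026647813422 -> Weierstrass 38553627658323,83832340394939 via alpha=72060978220867,beta=68484345532113.
Run Miller on y^2=x^3+38553627658323*x+83832340394939 over F_{150658559115329}: ladder 10101101 (8 bits); e = f_P(D_Q)/f_Q(D_P).
e_{173}(P',Q') = 50020428891580 + 76605006357017*t.
e_{173}(P,Q) = (50020428891580 + 76605006357017*t)^{99} = 67894075153327 + 53561379019007*t.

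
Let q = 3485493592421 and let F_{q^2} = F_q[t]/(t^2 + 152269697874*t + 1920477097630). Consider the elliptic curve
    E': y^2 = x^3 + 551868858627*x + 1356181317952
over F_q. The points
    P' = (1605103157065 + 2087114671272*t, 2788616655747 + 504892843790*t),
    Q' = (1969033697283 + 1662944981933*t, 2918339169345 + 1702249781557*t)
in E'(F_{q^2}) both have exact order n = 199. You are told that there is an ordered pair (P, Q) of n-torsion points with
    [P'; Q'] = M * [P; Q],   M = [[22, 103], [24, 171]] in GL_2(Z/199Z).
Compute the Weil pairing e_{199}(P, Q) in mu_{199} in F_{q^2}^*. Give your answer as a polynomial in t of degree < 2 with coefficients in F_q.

Alternating bilinearity on E[199] (values in mu_{199} in F_{3485493592421^2}) gives e(P',Q') = e(P,Q)^det(M).
22*171 - 103*24 = 1290; reduced mod 199: det = 96, inverse 85.
Run Miller on y^2=x^3+551868858627*x+1356181317952 over F_{3485493592421}: ladder 11000111 (8 bits); e = f_P(D_Q)/f_Q(D_P).
Result: e(P',Q') = 1631113571048 + 90259486761*t.
Finally e_{199}(P,Q) = 1615401940920 + 678003213131*t.

1615401940920 + 678003213131*t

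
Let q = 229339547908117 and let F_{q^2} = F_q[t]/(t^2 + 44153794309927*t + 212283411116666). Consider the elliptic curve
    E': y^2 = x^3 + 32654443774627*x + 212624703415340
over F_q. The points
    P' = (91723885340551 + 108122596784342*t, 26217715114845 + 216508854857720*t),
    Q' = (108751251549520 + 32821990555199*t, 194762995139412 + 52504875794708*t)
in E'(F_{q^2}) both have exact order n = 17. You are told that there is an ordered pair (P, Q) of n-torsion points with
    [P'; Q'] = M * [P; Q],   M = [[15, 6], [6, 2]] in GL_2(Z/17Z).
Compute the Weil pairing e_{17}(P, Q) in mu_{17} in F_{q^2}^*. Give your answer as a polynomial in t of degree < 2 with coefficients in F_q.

Under M = [[15,6],[6,2]] in GL_2(Z/17), e_{17}(P',Q') = e_{17}(P,Q)^(15*2-6*6 mod 17).
Hence e(P,Q) = e(P',Q')^{14} where 14 = 11^{-1} mod 17.
5-bit Miller (10001) on E'/F_{229339547908117} with a'=32654443774627, b'=212624703415340: accumulate tangent/chord ratios at Q'+S and P'+S'.
e_{17}(P',Q') = 86591823068352 + 70741789649430*t.
Hence e(P,Q) = 77443990804714 + 24440049605474*t in F_{229339547908117^2}^*.

77443990804714 + 24440049605474*t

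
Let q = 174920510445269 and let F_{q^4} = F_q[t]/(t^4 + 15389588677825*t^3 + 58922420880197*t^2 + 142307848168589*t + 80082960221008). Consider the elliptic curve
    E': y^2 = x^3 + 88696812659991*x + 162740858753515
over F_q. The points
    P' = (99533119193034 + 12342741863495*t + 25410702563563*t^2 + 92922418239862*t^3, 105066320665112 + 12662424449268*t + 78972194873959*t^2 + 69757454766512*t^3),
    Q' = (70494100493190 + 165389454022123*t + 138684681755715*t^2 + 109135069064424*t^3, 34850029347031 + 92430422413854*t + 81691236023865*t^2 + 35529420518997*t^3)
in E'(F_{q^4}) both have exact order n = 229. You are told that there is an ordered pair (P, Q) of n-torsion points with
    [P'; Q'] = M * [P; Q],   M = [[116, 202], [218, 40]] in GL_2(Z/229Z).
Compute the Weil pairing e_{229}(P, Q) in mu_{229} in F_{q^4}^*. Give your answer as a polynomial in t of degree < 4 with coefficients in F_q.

The 229-Weil pairing on E[229] over F_{174920510445269} is alternating-bilinear: e_{229}(P',Q') = e_{229}(P,Q)^det(M).
So e_{229}(P,Q) = e_{229}(P',Q')^{143}, since 221*143 = 1 mod 229.
Run Miller on y^2=x^3+88696812659991*x+162740858753515 over F_{174920510445269}: ladder 11100101 (8 bits); e = f_P(D_Q)/f_Q(D_P).
e_{229}(P',Q') = 86682462947110 + 63433716352550*t + 137469627076483*t^2 + 166725609410937*t^3.
Thus e_{229}(P,Q) = 151287630942901 + 24559956605141*t + 1913319230544*t^2 + 163258540874165*t^3.

151287630942901 + 24559956605141*t + 1913319230544*t^2 + 163258540874165*t^3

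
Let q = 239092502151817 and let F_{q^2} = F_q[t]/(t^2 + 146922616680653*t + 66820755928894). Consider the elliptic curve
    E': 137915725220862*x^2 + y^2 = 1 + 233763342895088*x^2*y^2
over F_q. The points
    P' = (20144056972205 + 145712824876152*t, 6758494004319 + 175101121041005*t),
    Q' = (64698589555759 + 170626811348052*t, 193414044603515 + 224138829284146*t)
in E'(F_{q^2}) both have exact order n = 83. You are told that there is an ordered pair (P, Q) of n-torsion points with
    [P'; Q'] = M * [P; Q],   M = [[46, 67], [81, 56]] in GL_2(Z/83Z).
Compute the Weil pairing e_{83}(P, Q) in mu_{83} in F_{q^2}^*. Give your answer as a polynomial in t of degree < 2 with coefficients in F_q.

23843042204602 + 53281553959401*t

e_{83} is bilinear + alternating on E[83], so e_{83}(46*P + 67*Q, 81*P + 56*Q) = e_{83}(P,Q)^(46*56-67*81).
Inverting 54 mod 83: 20. Thus e_{83}(P,Q) = e(P',Q')^{20}.
Edwards->Montgomery: u=(1+y)/(1-y), v=u/x -> 182055694899915v^2=u^3+28270091120162u^2+u; then x_W=95584346657352u+221341512787203: y^2=x^3+181207345966373*x+26960696255877.
Miller loop for e_{83} over F_{239092502151817^2}: bits of 83 = 1010011; 6 double steps + 3 add steps, l/v at each.
e_{83}(P',Q') = 86081961371248 + 121186344024005*t.
e_{83}(P,Q) = (86081961371248 + 121186344024005*t)^{20} = 23843042204602 + 53281553959401*t.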